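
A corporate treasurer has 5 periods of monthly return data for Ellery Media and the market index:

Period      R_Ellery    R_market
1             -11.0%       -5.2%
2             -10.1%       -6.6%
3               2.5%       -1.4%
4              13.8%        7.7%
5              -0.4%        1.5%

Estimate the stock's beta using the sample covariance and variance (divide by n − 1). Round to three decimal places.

Mean R_i = (-11.0 − 10.1 + 2.5 + 13.8 − 0.4) / 5 = -1.0400%
Mean R_m = (-5.2 − 6.6 − 1.4 + 7.7 + 1.5) / 5 = -0.8000%
Σ(R_i − R̄_i)(R_m − R̄_m) = 221.8600  ⇒  Cov = 221.8600 / 4 = 55.4650
Σ(R_m − R̄_m)² = 130.9000  ⇒  Var(R_m) = 130.9000 / 4 = 32.7250
β = Cov / Var(R_m) = 55.4650 / 32.7250 = 1.6949

1.695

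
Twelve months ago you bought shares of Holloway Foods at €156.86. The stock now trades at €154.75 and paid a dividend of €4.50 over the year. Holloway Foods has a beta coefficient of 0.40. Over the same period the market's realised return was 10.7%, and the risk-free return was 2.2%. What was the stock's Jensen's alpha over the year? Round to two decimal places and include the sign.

-4.08%

Realised HPR = (P1 + D1 − P0) / P0 = (154.75 + 4.50 − 156.86) / 156.86 = 2.39 / 156.86 = 1.5237%
MRP = 10.7% − 2.2% = 8.50%
CAPM required = R_f + β·MRP = 2.2% + 0.40 × 8.5% = 5.6000%
α = realised − required = 1.5237% − 5.6000% = -4.08%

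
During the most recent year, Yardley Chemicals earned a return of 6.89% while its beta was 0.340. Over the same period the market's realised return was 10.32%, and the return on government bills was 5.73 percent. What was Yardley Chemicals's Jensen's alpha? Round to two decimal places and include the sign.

Market excess return = 10.32% − 5.73% = 4.59%
CAPM benchmark = R_f + β(R_m − R_f) = 5.73% + 0.340 × 4.59% = 7.29060%
α = actual − benchmark = 6.89% − 7.29060% = -0.40%

-0.40%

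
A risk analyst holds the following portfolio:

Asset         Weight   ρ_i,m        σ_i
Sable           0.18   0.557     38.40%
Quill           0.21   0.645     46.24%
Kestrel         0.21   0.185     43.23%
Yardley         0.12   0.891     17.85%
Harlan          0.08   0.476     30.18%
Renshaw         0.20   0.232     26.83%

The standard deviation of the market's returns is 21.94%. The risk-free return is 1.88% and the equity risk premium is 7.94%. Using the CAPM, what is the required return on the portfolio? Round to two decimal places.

7.70%

β_Sable = 0.557 × 38.40% / 21.94% = 0.9749
β_Quill = 0.645 × 46.24% / 21.94% = 1.3594
β_Kestrel = 0.185 × 43.23% / 21.94% = 0.3645
β_Yardley = 0.891 × 17.85% / 21.94% = 0.7249
β_Harlan = 0.476 × 30.18% / 21.94% = 0.6548
β_Renshaw = 0.232 × 26.83% / 21.94% = 0.2837
β_P = Σ w_i β_i = 0.18×0.9749 + 0.21×1.3594 + 0.21×0.3645 + 0.12×0.7249 + 0.08×0.6548 + 0.20×0.2837 = 0.7336
E(R_P) = R_f + β_P × MRP = 1.88% + 0.7336 × 7.94% = 7.70%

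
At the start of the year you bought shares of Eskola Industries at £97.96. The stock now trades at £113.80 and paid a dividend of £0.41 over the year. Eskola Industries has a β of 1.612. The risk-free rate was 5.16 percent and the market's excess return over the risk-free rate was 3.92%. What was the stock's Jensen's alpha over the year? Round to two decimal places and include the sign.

+5.11%

Realised HPR = (P1 + D1 − P0) / P0 = (113.80 + 0.41 − 97.96) / 97.96 = 16.25 / 97.96 = 16.5884%
CAPM required = R_f + β·MRP = 5.16% + 1.612 × 3.92% = 11.47904%
α = realised − required = 16.5884% − 11.47904% = +5.11%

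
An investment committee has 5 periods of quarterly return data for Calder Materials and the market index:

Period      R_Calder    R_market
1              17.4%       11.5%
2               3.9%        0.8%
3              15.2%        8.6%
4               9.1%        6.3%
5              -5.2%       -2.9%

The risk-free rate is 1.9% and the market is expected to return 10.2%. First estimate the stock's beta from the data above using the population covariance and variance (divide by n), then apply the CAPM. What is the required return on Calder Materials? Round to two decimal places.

14.64%

Mean R_i = (17.4 + 3.9 + 15.2 + 9.1 − 5.2) / 5 = 8.0800%
Mean R_m = (11.5 + 0.8 + 8.6 + 6.3 − 2.9) / 5 = 4.8600%
Σ(R_i − R̄_i)(R_m − R̄_m) = 210.0060  ⇒  Cov = 210.0060 / 5 = 42.0012
Σ(R_m − R̄_m)² = 136.8520  ⇒  Var(R_m) = 136.8520 / 5 = 27.3704
β = Cov / Var(R_m) = 42.0012 / 27.3704 = 1.5345
MRP = 10.2% − 1.9% = 8.30%
E(R) = R_f + β × MRP = 1.9% + 1.5345 × 8.3% = 14.64%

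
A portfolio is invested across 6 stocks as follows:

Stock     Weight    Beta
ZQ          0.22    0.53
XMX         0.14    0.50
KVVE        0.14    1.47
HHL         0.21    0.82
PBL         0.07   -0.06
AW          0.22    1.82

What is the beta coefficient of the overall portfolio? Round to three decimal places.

β_P = Σ w_i β_i = 0.22×0.53 + 0.14×0.50 + 0.14×1.47 + 0.21×0.82 + 0.07×-0.06 + 0.22×1.82 = 0.9608

0.961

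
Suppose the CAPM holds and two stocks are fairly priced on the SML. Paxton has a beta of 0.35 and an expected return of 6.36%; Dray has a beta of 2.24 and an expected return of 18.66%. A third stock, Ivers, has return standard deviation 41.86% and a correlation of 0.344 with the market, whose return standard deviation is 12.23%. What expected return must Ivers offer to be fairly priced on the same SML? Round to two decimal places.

11.74%

MRP = (18.66% − 6.36%) / (2.24 − 0.35) = 6.5079%
R_f = 6.36% − 0.35 × 6.5079% = 4.0822%
β_Ivers = ρ·σ_i/σ_m = 0.344 × 41.86 / 12.23 = 1.1774
E(R_Ivers) = R_f + β × MRP = 4.0822% + 1.1774 × 6.5079% = 11.74%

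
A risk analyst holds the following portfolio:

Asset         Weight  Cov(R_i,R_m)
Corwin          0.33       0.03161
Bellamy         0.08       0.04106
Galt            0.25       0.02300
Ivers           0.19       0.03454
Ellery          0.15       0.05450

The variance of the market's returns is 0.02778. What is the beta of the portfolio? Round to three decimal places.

β_Corwin = 0.03161 / 0.02778 = 1.1379
β_Bellamy = 0.04106 / 0.02778 = 1.4780
β_Galt = 0.02300 / 0.02778 = 0.8279
β_Ivers = 0.03454 / 0.02778 = 1.2433
β_Ellery = 0.05450 / 0.02778 = 1.9618
β_P = Σ w_i β_i = 0.33×1.1379 + 0.08×1.4780 + 0.25×0.8279 + 0.19×1.2433 + 0.15×1.9618 = 1.2312

1.231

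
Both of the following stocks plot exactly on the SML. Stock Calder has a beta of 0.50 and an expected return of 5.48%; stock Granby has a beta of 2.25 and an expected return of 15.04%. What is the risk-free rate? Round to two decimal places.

Both satisfy E(R) = R_f + β·MRP, so the slope of the SML is
MRP = (15.04% − 5.48%) / (2.25 − 0.50) = 9.56% / 1.75 = 5.4629%
R_f = E(R_Calder) − β_Calder·MRP = 5.48% − 0.50 × 5.4629% = 2.7486%

2.75%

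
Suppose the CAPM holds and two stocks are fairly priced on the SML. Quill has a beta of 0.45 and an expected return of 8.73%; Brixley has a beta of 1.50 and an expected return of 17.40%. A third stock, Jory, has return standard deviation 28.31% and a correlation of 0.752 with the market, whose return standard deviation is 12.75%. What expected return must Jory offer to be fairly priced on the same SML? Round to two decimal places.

MRP = (17.40% − 8.73%) / (1.50 − 0.45) = 8.2571%
R_f = 8.73% − 0.45 × 8.2571% = 5.0143%
β_Jory = ρ·σ_i/σ_m = 0.752 × 28.31 / 12.75 = 1.6697
E(R_Jory) = R_f + β × MRP = 5.0143% + 1.6697 × 8.2571% = 18.80%

18.80%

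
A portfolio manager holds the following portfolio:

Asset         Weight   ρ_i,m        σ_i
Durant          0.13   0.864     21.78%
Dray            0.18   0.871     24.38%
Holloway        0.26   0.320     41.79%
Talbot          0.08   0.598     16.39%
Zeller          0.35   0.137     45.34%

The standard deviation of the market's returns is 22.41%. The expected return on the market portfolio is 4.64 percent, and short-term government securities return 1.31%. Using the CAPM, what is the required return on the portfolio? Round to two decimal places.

β_Durant = 0.864 × 21.78% / 22.41% = 0.8397
β_Dray = 0.871 × 24.38% / 22.41% = 0.9476
β_Holloway = 0.320 × 41.79% / 22.41% = 0.5967
β_Talbot = 0.598 × 16.39% / 22.41% = 0.4374
β_Zeller = 0.137 × 45.34% / 22.41% = 0.2772
β_P = Σ w_i β_i = 0.13×0.8397 + 0.18×0.9476 + 0.26×0.5967 + 0.08×0.4374 + 0.35×0.2772 = 0.5669
MRP = 4.64% − 1.31% = 3.33%
E(R_P) = R_f + β_P × MRP = 1.31% + 0.5669 × 3.33% = 3.20%

3.20%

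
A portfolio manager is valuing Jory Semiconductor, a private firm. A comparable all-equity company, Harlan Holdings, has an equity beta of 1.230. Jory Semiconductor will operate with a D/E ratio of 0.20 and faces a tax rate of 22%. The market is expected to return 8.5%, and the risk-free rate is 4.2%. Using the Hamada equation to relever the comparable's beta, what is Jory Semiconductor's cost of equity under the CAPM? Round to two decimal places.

10.31%

β_L = β_U × [1 + (1 − t)(D/E)] = 1.230 × [1 + (1 − 0.22) × 0.20]
    = 1.230 × [1 + 0.78 × 0.20] = 1.230 × 1.1560 = 1.4219
MRP = 8.5% − 4.2% = 4.30%
E(R) = R_f + β_L × MRP = 4.2% + 1.4219 × 4.3% = 10.31%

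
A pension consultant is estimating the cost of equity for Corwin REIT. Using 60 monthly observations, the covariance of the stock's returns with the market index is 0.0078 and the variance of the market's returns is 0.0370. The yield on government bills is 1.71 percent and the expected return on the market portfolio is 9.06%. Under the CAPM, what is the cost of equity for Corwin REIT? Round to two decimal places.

3.26%

β = Cov(R_i, R_m) / Var(R_m) = 0.0078 / 0.0370 = 0.2108
MRP = 9.06% − 1.71% = 7.35%
E(R) = R_f + β × MRP = 1.71% + 0.2108 × 7.35% = 3.26%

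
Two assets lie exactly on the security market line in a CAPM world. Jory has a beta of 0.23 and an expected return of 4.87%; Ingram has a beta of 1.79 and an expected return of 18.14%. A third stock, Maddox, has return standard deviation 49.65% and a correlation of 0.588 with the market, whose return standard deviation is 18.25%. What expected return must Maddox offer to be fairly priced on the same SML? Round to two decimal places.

MRP = (18.14% − 4.87%) / (1.79 − 0.23) = 8.5064%
R_f = 4.87% − 0.23 × 8.5064% = 2.9135%
β_Maddox = ρ·σ_i/σ_m = 0.588 × 49.65 / 18.25 = 1.5997
E(R_Maddox) = R_f + β × MRP = 2.9135% + 1.5997 × 8.5064% = 16.52%

16.52%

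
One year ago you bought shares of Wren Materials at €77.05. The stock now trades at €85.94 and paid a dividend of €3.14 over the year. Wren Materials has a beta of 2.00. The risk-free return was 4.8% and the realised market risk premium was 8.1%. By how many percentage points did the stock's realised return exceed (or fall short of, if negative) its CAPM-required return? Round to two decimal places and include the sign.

Realised HPR = (P1 + D1 − P0) / P0 = (85.94 + 3.14 − 77.05) / 77.05 = 12.03 / 77.05 = 15.6132%
CAPM required = R_f + β·MRP = 4.8% + 2.00 × 8.1% = 21.0000%
α = realised − required = 15.6132% − 21.0000% = -5.39%

-5.39%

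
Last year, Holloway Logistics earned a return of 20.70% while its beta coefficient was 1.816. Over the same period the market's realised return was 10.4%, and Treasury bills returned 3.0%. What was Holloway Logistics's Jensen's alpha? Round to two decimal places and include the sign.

Market excess return = 10.4% − 3.0% = 7.40%
CAPM benchmark = R_f + β(R_m − R_f) = 3.0% + 1.816 × 7.4% = 16.4384%
α = actual − benchmark = 20.70% − 16.4384% = +4.26%

+4.26%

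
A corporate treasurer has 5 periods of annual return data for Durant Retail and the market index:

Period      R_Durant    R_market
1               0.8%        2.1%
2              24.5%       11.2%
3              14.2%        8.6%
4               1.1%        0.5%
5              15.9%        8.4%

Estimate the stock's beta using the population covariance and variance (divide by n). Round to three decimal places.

Mean R_i = (0.8 + 24.5 + 14.2 + 1.1 + 15.9) / 5 = 11.3000%
Mean R_m = (2.1 + 11.2 + 8.6 + 0.5 + 8.4) / 5 = 6.1600%
Σ(R_i − R̄_i)(R_m − R̄_m) = 184.2700  ⇒  Cov = 184.2700 / 5 = 36.8540
Σ(R_m − R̄_m)² = 84.8920  ⇒  Var(R_m) = 84.8920 / 5 = 16.9784
β = Cov / Var(R_m) = 36.8540 / 16.9784 = 2.1706

2.171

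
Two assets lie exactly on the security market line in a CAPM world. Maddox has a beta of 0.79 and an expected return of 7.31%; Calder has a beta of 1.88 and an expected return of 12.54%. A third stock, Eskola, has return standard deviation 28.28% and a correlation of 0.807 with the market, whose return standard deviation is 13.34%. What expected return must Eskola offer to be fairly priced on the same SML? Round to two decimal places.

11.73%

MRP = (12.54% − 7.31%) / (1.88 − 0.79) = 4.7982%
R_f = 7.31% − 0.79 × 4.7982% = 3.5194%
β_Eskola = ρ·σ_i/σ_m = 0.807 × 28.28 / 13.34 = 1.7108
E(R_Eskola) = R_f + β × MRP = 3.5194% + 1.7108 × 4.7982% = 11.73%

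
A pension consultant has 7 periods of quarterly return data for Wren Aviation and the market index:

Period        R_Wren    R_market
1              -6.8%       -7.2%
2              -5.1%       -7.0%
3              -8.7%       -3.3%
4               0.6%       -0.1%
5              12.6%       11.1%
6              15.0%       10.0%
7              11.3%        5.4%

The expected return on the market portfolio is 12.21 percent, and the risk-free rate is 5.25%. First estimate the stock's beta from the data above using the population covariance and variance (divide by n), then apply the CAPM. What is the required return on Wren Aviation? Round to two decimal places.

13.93%

Mean R_i = (-6.8 − 5.1 − 8.7 + 0.6 + 12.6 + 15.0 + 11.3) / 7 = 2.7000%
Mean R_m = (-7.2 − 7.0 − 3.3 − 0.1 + 11.1 + 10.0 + 5.4) / 7 = 1.2714%
Σ(R_i − R̄_i)(R_m − R̄_m) = 440.1600  ⇒  Cov = 440.1600 / 7 = 62.8800
Σ(R_m − R̄_m)² = 352.7943  ⇒  Var(R_m) = 352.7943 / 7 = 50.3992
β = Cov / Var(R_m) = 62.8800 / 50.3992 = 1.2476
MRP = 12.21% − 5.25% = 6.96%
E(R) = R_f + β × MRP = 5.25% + 1.2476 × 6.96% = 13.93%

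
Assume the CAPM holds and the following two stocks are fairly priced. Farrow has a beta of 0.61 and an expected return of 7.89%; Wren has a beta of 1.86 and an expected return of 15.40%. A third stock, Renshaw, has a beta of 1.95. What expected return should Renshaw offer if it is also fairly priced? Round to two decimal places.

MRP (SML slope) = (15.40% − 7.89%) / (1.86 − 0.61) = 7.51% / 1.25 = 6.0080%
R_f (intercept) = 7.89% − 0.61 × 6.0080% = 4.2251%
E(R_Renshaw) = R_f + β × MRP = 4.2251% + 1.95 × 6.0080% = 15.94%

15.94%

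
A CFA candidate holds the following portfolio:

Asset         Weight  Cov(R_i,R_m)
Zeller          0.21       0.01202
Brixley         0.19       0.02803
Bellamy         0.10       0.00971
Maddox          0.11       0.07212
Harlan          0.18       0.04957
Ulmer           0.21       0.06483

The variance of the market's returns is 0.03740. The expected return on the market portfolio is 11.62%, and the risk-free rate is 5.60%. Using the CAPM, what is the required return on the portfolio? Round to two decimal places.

11.92%

β_Zeller = 0.01202 / 0.03740 = 0.3214
β_Brixley = 0.02803 / 0.03740 = 0.7495
β_Bellamy = 0.00971 / 0.03740 = 0.2596
β_Maddox = 0.07212 / 0.03740 = 1.9283
β_Harlan = 0.04957 / 0.03740 = 1.3254
β_Ulmer = 0.06483 / 0.03740 = 1.7334
β_P = Σ w_i β_i = 0.21×0.3214 + 0.19×0.7495 + 0.10×0.2596 + 0.11×1.9283 + 0.18×1.3254 + 0.21×1.7334 = 1.0506
MRP = 11.62% − 5.60% = 6.02%
E(R_P) = R_f + β_P × MRP = 5.60% + 1.0506 × 6.02% = 11.92%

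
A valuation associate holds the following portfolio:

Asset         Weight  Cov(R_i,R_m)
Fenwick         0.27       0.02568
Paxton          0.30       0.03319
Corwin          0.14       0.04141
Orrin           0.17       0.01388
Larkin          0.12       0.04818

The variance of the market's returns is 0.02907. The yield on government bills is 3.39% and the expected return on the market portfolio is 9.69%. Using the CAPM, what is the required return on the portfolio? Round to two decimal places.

β_Fenwick = 0.02568 / 0.02907 = 0.8834
β_Paxton = 0.03319 / 0.02907 = 1.1417
β_Corwin = 0.04141 / 0.02907 = 1.4245
β_Orrin = 0.01388 / 0.02907 = 0.4775
β_Larkin = 0.04818 / 0.02907 = 1.6574
β_P = Σ w_i β_i = 0.27×0.8834 + 0.30×1.1417 + 0.14×1.4245 + 0.17×0.4775 + 0.12×1.6574 = 1.0605
MRP = 9.69% − 3.39% = 6.30%
E(R_P) = R_f + β_P × MRP = 3.39% + 1.0605 × 6.30% = 10.07%

10.07%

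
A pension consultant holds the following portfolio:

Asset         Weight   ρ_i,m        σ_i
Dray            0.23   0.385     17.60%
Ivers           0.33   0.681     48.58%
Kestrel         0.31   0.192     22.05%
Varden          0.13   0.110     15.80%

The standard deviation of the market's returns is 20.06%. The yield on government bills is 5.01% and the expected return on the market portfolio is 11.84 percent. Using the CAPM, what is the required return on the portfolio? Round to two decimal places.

β_Dray = 0.385 × 17.60% / 20.06% = 0.3378
β_Ivers = 0.681 × 48.58% / 20.06% = 1.6492
β_Kestrel = 0.192 × 22.05% / 20.06% = 0.2110
β_Varden = 0.110 × 15.80% / 20.06% = 0.0866
β_P = Σ w_i β_i = 0.23×0.3378 + 0.33×1.6492 + 0.31×0.2110 + 0.13×0.0866 = 0.6986
MRP = 11.84% − 5.01% = 6.83%
E(R_P) = R_f + β_P × MRP = 5.01% + 0.6986 × 6.83% = 9.78%

9.78%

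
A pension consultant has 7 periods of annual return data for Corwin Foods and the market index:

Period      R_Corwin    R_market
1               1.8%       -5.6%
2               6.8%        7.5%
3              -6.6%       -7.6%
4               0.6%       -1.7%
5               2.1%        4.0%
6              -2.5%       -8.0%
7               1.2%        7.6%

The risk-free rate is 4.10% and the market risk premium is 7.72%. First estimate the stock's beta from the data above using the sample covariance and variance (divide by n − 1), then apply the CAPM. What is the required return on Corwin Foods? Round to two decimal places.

Mean R_i = (1.8 + 6.8 − 6.6 + 0.6 + 2.1 − 2.5 + 1.2) / 7 = 0.4857%
Mean R_m = (-5.6 + 7.5 − 7.6 − 1.7 + 4.0 − 8.0 + 7.6) / 7 = -0.5429%
Σ(R_i − R̄_i)(R_m − R̄_m) = 129.4257  ⇒  Cov = 129.4257 / 6 = 21.5710
Σ(R_m − R̄_m)² = 283.9571  ⇒  Var(R_m) = 283.9571 / 6 = 47.3262
β = Cov / Var(R_m) = 21.5710 / 47.3262 = 0.4558
E(R) = R_f + β × MRP = 4.10% + 0.4558 × 7.72% = 7.62%

7.62%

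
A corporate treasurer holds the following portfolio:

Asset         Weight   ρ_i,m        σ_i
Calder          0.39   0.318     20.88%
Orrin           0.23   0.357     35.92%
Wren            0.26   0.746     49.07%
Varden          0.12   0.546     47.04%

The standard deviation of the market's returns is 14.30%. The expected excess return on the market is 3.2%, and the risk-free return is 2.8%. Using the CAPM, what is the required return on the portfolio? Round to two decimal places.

6.86%

β_Calder = 0.318 × 20.88% / 14.30% = 0.4643
β_Orrin = 0.357 × 35.92% / 14.30% = 0.8967
β_Wren = 0.746 × 49.07% / 14.30% = 2.5599
β_Varden = 0.546 × 47.04% / 14.30% = 1.7961
β_P = Σ w_i β_i = 0.39×0.4643 + 0.23×0.8967 + 0.26×2.5599 + 0.12×1.7961 = 1.2684
E(R_P) = R_f + β_P × MRP = 2.8% + 1.2684 × 3.2% = 6.86%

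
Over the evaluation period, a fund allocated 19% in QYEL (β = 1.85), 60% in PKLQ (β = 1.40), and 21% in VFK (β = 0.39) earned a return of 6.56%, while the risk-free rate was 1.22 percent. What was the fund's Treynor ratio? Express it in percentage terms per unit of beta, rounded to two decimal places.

4.19%

β_P = 0.19×1.85 + 0.60×1.40 + 0.21×0.39 = 1.2734
Treynor = (R_P − R_f) / β_P = (6.56% − 1.22%) / 1.2734 = 5.34% / 1.2734 = 4.19%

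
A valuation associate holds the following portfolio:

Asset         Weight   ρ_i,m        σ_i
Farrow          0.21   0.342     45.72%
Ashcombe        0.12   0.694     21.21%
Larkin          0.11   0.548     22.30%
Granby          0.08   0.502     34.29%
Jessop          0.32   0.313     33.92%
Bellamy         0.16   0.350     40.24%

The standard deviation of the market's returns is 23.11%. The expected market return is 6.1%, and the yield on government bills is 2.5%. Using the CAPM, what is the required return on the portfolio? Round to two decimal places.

4.59%

β_Farrow = 0.342 × 45.72% / 23.11% = 0.6766
β_Ashcombe = 0.694 × 21.21% / 23.11% = 0.6369
β_Larkin = 0.548 × 22.30% / 23.11% = 0.5288
β_Granby = 0.502 × 34.29% / 23.11% = 0.7449
β_Jessop = 0.313 × 33.92% / 23.11% = 0.4594
β_Bellamy = 0.350 × 40.24% / 23.11% = 0.6094
β_P = Σ w_i β_i = 0.21×0.6766 + 0.12×0.6369 + 0.11×0.5288 + 0.08×0.7449 + 0.32×0.4594 + 0.16×0.6094 = 0.5808
MRP = 6.1% − 2.5% = 3.60%
E(R_P) = R_f + β_P × MRP = 2.5% + 0.5808 × 3.6% = 4.59%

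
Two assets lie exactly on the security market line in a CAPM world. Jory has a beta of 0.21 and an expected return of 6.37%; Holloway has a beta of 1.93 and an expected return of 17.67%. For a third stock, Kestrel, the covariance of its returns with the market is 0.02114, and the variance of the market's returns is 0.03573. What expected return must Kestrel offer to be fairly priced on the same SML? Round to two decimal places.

8.88%

MRP = (17.67% − 6.37%) / (1.93 − 0.21) = 6.5698%
R_f = 6.37% − 0.21 × 6.5698% = 4.9903%
β_Kestrel = Cov / Var(R_m) = 0.02114 / 0.03573 = 0.5917
E(R_Kestrel) = R_f + β × MRP = 4.9903% + 0.5917 × 6.5698% = 8.88%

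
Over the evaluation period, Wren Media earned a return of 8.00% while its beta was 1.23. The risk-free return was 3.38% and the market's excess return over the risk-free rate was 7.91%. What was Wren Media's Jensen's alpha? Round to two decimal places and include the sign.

-5.11%

CAPM benchmark = R_f + β(R_m − R_f) = 3.38% + 1.23 × 7.91% = 13.1093%
α = actual − benchmark = 8.00% − 13.1093% = -5.11%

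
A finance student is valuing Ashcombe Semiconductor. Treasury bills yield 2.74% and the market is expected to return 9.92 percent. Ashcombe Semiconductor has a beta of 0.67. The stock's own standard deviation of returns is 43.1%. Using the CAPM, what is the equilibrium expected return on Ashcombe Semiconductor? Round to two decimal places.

7.55%

Market risk premium = E(R_m) − R_f = 9.92% − 2.74% = 7.18%
E(R) = R_f + β × MRP = 2.74% + 0.67 × 7.18% = 7.55%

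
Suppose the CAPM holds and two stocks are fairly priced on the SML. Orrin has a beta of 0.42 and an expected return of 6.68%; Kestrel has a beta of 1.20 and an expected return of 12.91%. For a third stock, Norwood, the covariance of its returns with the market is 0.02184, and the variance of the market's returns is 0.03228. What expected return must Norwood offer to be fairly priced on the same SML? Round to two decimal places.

8.73%

MRP = (12.91% − 6.68%) / (1.20 − 0.42) = 7.9872%
R_f = 6.68% − 0.42 × 7.9872% = 3.3254%
β_Norwood = Cov / Var(R_m) = 0.02184 / 0.03228 = 0.6766
E(R_Norwood) = R_f + β × MRP = 3.3254% + 0.6766 × 7.9872% = 8.73%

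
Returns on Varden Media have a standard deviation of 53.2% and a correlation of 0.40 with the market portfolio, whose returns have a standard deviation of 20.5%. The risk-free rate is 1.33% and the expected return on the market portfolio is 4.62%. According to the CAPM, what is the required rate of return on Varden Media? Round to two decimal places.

4.75%

β = ρ × σ_i / σ_m = 0.40 × 53.2% / 20.5% = 1.0380
MRP = 4.62% − 1.33% = 3.29%
E(R) = 1.33% + 1.0380 × 3.29% = 4.75%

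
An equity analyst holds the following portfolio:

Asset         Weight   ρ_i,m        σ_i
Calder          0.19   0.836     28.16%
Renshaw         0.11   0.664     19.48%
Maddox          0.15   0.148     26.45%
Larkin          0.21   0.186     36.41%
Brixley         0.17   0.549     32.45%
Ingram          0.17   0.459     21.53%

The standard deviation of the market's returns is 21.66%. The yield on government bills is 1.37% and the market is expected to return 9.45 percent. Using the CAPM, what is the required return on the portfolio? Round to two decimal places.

6.08%

β_Calder = 0.836 × 28.16% / 21.66% = 1.0869
β_Renshaw = 0.664 × 19.48% / 21.66% = 0.5972
β_Maddox = 0.148 × 26.45% / 21.66% = 0.1807
β_Larkin = 0.186 × 36.41% / 21.66% = 0.3127
β_Brixley = 0.549 × 32.45% / 21.66% = 0.8225
β_Ingram = 0.459 × 21.53% / 21.66% = 0.4562
β_P = Σ w_i β_i = 0.19×1.0869 + 0.11×0.5972 + 0.15×0.1807 + 0.21×0.3127 + 0.17×0.8225 + 0.17×0.4562 = 0.5824
MRP = 9.45% − 1.37% = 8.08%
E(R_P) = R_f + β_P × MRP = 1.37% + 0.5824 × 8.08% = 6.08%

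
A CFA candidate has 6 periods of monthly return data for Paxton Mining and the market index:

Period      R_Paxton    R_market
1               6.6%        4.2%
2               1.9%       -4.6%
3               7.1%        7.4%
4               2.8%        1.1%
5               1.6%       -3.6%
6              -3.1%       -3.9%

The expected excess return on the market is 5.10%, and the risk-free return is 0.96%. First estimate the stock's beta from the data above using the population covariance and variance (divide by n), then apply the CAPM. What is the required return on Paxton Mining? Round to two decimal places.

Mean R_i = (6.6 + 1.9 + 7.1 + 2.8 + 1.6 − 3.1) / 6 = 2.8167%
Mean R_m = (4.2 − 4.6 + 7.4 + 1.1 − 3.6 − 3.9) / 6 = 0.1000%
Σ(R_i − R̄_i)(R_m − R̄_m) = 79.2400  ⇒  Cov = 79.2400 / 6 = 13.2067
Σ(R_m − R̄_m)² = 122.8800  ⇒  Var(R_m) = 122.8800 / 6 = 20.4800
β = Cov / Var(R_m) = 13.2067 / 20.4800 = 0.6449
E(R) = R_f + β × MRP = 0.96% + 0.6449 × 5.10% = 4.25%

4.25%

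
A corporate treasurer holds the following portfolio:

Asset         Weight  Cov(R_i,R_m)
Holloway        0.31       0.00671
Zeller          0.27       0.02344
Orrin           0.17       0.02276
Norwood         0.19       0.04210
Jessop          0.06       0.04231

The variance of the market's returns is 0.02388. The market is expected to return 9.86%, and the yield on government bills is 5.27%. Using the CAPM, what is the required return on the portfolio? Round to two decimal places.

9.66%

β_Holloway = 0.00671 / 0.02388 = 0.2810
β_Zeller = 0.02344 / 0.02388 = 0.9816
β_Orrin = 0.02276 / 0.02388 = 0.9531
β_Norwood = 0.04210 / 0.02388 = 1.7630
β_Jessop = 0.04231 / 0.02388 = 1.7718
β_P = Σ w_i β_i = 0.31×0.2810 + 0.27×0.9816 + 0.17×0.9531 + 0.19×1.7630 + 0.06×1.7718 = 0.9554
MRP = 9.86% − 5.27% = 4.59%
E(R_P) = R_f + β_P × MRP = 5.27% + 0.9554 × 4.59% = 9.66%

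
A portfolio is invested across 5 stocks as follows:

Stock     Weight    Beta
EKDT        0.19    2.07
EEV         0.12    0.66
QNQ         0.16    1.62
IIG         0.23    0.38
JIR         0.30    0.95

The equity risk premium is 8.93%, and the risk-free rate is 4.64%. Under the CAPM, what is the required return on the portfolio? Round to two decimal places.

β_P = Σ w_i β_i = 0.19×2.07 + 0.12×0.66 + 0.16×1.62 + 0.23×0.38 + 0.30×0.95 = 1.1041
E(R_P) = R_f + β_P × MRP = 4.64% + 1.1041 × 8.93% = 14.50%

14.50%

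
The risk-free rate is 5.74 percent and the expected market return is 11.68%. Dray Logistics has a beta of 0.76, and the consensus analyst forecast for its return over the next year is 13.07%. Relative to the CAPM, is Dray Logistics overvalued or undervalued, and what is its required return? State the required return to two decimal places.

Undervalued; required return 10.25%

MRP = 11.68% − 5.74% = 5.94%
Required return = R_f + β·MRP = 5.74% + 0.76 × 5.94% = 10.25%
Forecast 13.07% > required 10.25% → the stock plots above the SML → undervalued.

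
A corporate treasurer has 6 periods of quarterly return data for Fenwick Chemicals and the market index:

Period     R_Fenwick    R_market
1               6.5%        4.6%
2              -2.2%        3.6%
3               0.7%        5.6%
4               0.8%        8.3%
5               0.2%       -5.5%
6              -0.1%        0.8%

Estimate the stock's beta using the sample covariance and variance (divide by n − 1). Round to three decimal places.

Mean R_i = (6.5 − 2.2 + 0.7 + 0.8 + 0.2 − 0.1) / 6 = 0.9833%
Mean R_m = (4.6 + 3.6 + 5.6 + 8.3 − 5.5 + 0.8) / 6 = 2.9000%
Σ(R_i − R̄_i)(R_m − R̄_m) = 14.2500  ⇒  Cov = 14.2500 / 5 = 2.8500
Σ(R_m − R̄_m)² = 114.8000  ⇒  Var(R_m) = 114.8000 / 5 = 22.9600
β = Cov / Var(R_m) = 2.8500 / 22.9600 = 0.1241

0.124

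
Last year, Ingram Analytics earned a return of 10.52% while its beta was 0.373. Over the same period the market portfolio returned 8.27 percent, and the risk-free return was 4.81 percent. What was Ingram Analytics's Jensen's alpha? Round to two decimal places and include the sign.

Market excess return = 8.27% − 4.81% = 3.46%
CAPM benchmark = R_f + β(R_m − R_f) = 4.81% + 0.373 × 3.46% = 6.10058%
α = actual − benchmark = 10.52% − 6.10058% = +4.42%

+4.42%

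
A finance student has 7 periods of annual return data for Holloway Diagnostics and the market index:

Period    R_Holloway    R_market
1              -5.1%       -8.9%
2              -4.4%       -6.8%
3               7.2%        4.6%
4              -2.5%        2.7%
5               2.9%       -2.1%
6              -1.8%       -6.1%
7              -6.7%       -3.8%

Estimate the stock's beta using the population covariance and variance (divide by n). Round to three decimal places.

Mean R_i = (-5.1 − 4.4 + 7.2 − 2.5 + 2.9 − 1.8 − 6.7) / 7 = -1.4857%
Mean R_m = (-8.9 − 6.8 + 4.6 + 2.7 − 2.1 − 6.1 − 3.8) / 7 = -2.9143%
Σ(R_i − R̄_i)(R_m − R̄_m) = 101.7214  ⇒  Cov = 101.7214 / 7 = 14.5316
Σ(R_m − R̄_m)² = 150.5086  ⇒  Var(R_m) = 150.5086 / 7 = 21.5012
β = Cov / Var(R_m) = 14.5316 / 21.5012 = 0.6759

0.676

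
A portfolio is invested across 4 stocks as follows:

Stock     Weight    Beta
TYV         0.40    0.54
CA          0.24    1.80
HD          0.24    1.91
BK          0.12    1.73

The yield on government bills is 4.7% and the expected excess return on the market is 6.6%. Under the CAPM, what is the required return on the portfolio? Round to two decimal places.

13.37%

β_P = Σ w_i β_i = 0.40×0.54 + 0.24×1.80 + 0.24×1.91 + 0.12×1.73 = 1.3140
E(R_P) = R_f + β_P × MRP = 4.7% + 1.3140 × 6.6% = 13.37%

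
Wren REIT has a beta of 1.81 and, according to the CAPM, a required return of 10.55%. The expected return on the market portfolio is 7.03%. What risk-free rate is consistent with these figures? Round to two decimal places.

E(R) = R_f + β(E(R_m) − R_f) = R_f(1 − β) + β·E(R_m)
10.55% = R_f × (1 − 1.81) + 1.81 × 7.03%
10.55% = R_f × -0.81 + 12.7243%
R_f = (10.55% − 12.7243%) / -0.81 = 2.68%

2.68%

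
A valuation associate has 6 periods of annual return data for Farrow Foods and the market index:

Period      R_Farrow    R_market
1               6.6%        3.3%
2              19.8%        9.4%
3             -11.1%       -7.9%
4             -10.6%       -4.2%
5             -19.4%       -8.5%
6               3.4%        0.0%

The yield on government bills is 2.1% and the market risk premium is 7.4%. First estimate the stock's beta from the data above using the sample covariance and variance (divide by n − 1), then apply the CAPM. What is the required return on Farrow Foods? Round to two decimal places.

17.14%

Mean R_i = (6.6 + 19.8 − 11.1 − 10.6 − 19.4 + 3.4) / 6 = -1.8833%
Mean R_m = (3.3 + 9.4 − 7.9 − 4.2 − 8.5 + 0.0) / 6 = -1.3167%
Σ(R_i − R̄_i)(R_m − R̄_m) = 490.1317  ⇒  Cov = 490.1317 / 5 = 98.0263
Σ(R_m − R̄_m)² = 241.1483  ⇒  Var(R_m) = 241.1483 / 5 = 48.2297
β = Cov / Var(R_m) = 98.0263 / 48.2297 = 2.0325
E(R) = R_f + β × MRP = 2.1% + 2.0325 × 7.4% = 17.14%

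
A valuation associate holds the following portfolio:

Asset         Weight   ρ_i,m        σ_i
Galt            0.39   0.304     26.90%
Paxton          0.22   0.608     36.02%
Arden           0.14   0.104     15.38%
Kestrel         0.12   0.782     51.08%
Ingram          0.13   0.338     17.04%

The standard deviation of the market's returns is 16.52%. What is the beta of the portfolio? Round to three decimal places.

0.834

β_Galt = 0.304 × 26.90% / 16.52% = 0.4950
β_Paxton = 0.608 × 36.02% / 16.52% = 1.3257
β_Arden = 0.104 × 15.38% / 16.52% = 0.0968
β_Kestrel = 0.782 × 51.08% / 16.52% = 2.4180
β_Ingram = 0.338 × 17.04% / 16.52% = 0.3486
β_P = Σ w_i β_i = 0.39×0.4950 + 0.22×1.3257 + 0.14×0.0968 + 0.12×2.4180 + 0.13×0.3486 = 0.8337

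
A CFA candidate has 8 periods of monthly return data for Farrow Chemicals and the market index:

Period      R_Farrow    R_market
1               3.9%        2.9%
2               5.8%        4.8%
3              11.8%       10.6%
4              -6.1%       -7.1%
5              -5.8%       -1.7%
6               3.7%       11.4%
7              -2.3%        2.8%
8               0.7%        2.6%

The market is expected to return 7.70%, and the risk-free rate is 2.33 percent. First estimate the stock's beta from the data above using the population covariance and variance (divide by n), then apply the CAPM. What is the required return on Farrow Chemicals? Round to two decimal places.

6.89%

Mean R_i = (3.9 + 5.8 + 11.8 − 6.1 − 5.8 + 3.7 − 2.3 + 0.7) / 8 = 1.4625%
Mean R_m = (2.9 + 4.8 + 10.6 − 7.1 − 1.7 + 11.4 + 2.8 + 2.6) / 8 = 3.2875%
Σ(R_i − R̄_i)(R_m − R̄_m) = 216.4963  ⇒  Cov = 216.4963 / 8 = 27.0620
Σ(R_m − R̄_m)² = 255.2088  ⇒  Var(R_m) = 255.2088 / 8 = 31.9011
β = Cov / Var(R_m) = 27.0620 / 31.9011 = 0.8483
MRP = 7.70% − 2.33% = 5.37%
E(R) = R_f + β × MRP = 2.33% + 0.8483 × 5.37% = 6.89%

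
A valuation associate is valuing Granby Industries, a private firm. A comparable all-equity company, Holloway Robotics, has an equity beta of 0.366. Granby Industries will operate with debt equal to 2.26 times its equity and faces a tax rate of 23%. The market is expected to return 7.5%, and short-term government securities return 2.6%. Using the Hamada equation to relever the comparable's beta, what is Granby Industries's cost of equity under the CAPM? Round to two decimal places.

7.51%

β_L = β_U × [1 + (1 − t)(D/E)] = 0.366 × [1 + (1 − 0.23) × 2.26]
    = 0.366 × [1 + 0.77 × 2.26] = 0.366 × 2.7402 = 1.0029
MRP = 7.5% − 2.6% = 4.90%
E(R) = R_f + β_L × MRP = 2.6% + 1.0029 × 4.9% = 7.51%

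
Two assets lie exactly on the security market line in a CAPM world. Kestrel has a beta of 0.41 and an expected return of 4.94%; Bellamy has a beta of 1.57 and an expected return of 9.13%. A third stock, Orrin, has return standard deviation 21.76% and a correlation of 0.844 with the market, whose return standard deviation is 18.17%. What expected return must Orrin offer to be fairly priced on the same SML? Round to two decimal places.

MRP = (9.13% − 4.94%) / (1.57 − 0.41) = 3.6121%
R_f = 4.94% − 0.41 × 3.6121% = 3.4590%
β_Orrin = ρ·σ_i/σ_m = 0.844 × 21.76 / 18.17 = 1.0108
E(R_Orrin) = R_f + β × MRP = 3.4590% + 1.0108 × 3.6121% = 7.11%

7.11%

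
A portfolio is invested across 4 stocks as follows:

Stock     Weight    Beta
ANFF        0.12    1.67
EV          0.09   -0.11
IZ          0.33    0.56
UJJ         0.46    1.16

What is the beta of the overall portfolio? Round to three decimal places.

β_P = Σ w_i β_i = 0.12×1.67 + 0.09×-0.11 + 0.33×0.56 + 0.46×1.16 = 0.9089

0.909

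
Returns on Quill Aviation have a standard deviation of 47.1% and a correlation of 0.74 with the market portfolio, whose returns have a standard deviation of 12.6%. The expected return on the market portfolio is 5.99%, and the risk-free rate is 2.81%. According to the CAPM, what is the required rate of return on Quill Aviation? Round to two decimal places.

β = ρ × σ_i / σ_m = 0.74 × 47.1% / 12.6% = 2.7662
MRP = 5.99% − 2.81% = 3.18%
E(R) = 2.81% + 2.7662 × 3.18% = 11.61%

11.61%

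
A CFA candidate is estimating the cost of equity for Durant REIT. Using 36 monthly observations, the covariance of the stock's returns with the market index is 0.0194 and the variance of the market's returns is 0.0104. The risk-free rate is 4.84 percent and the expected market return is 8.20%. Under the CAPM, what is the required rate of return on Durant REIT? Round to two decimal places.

11.11%

β = Cov(R_i, R_m) / Var(R_m) = 0.0194 / 0.0104 = 1.8654
MRP = 8.20% − 4.84% = 3.36%
E(R) = R_f + β × MRP = 4.84% + 1.8654 × 3.36% = 11.11%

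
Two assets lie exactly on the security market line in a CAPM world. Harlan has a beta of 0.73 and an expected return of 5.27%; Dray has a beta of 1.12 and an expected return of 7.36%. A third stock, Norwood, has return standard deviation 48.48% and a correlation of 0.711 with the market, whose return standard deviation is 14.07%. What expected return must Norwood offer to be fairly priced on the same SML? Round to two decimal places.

14.49%

MRP = (7.36% − 5.27%) / (1.12 − 0.73) = 5.3590%
R_f = 5.27% − 0.73 × 5.3590% = 1.3579%
β_Norwood = ρ·σ_i/σ_m = 0.711 × 48.48 / 14.07 = 2.4498
E(R_Norwood) = R_f + β × MRP = 1.3579% + 2.4498 × 5.3590% = 14.49%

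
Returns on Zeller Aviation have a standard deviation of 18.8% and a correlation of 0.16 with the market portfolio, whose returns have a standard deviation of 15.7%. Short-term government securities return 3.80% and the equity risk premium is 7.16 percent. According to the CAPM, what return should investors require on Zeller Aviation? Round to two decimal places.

5.17%

β = ρ × σ_i / σ_m = 0.16 × 18.8% / 15.7% = 0.1916
E(R) = 3.80% + 0.1916 × 7.16% = 5.17%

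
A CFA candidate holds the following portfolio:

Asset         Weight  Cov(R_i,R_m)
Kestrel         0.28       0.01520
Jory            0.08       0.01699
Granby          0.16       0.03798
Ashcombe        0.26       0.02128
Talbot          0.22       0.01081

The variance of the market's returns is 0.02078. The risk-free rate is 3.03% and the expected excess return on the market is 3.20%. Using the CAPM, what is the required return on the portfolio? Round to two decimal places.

6.05%

β_Kestrel = 0.01520 / 0.02078 = 0.7315
β_Jory = 0.01699 / 0.02078 = 0.8176
β_Granby = 0.03798 / 0.02078 = 1.8277
β_Ashcombe = 0.02128 / 0.02078 = 1.0241
β_Talbot = 0.01081 / 0.02078 = 0.5202
β_P = Σ w_i β_i = 0.28×0.7315 + 0.08×0.8176 + 0.16×1.8277 + 0.26×1.0241 + 0.22×0.5202 = 0.9434
E(R_P) = R_f + β_P × MRP = 3.03% + 0.9434 × 3.20% = 6.05%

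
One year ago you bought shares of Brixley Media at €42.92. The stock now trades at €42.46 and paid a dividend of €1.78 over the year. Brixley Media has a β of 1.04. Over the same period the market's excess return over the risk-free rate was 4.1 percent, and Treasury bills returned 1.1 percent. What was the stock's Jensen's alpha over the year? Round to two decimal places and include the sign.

-2.29%

Realised HPR = (P1 + D1 − P0) / P0 = (42.46 + 1.78 − 42.92) / 42.92 = 1.32 / 42.92 = 3.0755%
CAPM required = R_f + β·MRP = 1.1% + 1.04 × 4.1% = 5.3640%
α = realised − required = 3.0755% − 5.3640% = -2.29%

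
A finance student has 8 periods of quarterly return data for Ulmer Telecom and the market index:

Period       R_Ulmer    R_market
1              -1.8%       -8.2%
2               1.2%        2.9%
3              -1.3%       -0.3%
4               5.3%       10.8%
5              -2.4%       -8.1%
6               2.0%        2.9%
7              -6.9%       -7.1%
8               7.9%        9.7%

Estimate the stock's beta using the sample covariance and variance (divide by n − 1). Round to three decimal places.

Mean R_i = (-1.8 + 1.2 − 1.3 + 5.3 − 2.4 + 2.0 − 6.9 + 7.9) / 8 = 0.5000%
Mean R_m = (-8.2 + 2.9 − 0.3 + 10.8 − 8.1 + 2.9 − 7.1 + 9.7) / 8 = 0.3250%
Σ(R_i − R̄_i)(R_m − R̄_m) = 225.4300  ⇒  Cov = 225.4300 / 7 = 32.2043
Σ(R_m − R̄_m)² = 410.0550  ⇒  Var(R_m) = 410.0550 / 7 = 58.5793
β = Cov / Var(R_m) = 32.2043 / 58.5793 = 0.5498

0.550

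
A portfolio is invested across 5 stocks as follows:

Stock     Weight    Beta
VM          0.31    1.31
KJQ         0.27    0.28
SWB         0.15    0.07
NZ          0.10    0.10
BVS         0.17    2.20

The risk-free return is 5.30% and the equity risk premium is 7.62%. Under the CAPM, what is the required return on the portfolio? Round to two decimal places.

β_P = Σ w_i β_i = 0.31×1.31 + 0.27×0.28 + 0.15×0.07 + 0.10×0.10 + 0.17×2.20 = 0.8762
E(R_P) = R_f + β_P × MRP = 5.30% + 0.8762 × 7.62% = 11.98%

11.98%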